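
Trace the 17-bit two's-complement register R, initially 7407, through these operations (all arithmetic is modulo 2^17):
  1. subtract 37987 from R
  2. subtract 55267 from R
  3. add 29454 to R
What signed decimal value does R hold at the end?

Start: R = 7407 = 00001110011101111.
R = 7407 − 37987 = -30580 = 11000100010001100
R = -30580 − 55267 = -85847; wraps to 45225 = 01011000010101001
R = 45225 + 29454 = 74679; wraps to -56393 = 10010001110110111

-56393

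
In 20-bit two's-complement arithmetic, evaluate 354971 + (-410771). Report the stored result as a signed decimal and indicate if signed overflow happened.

-55800; no overflow

354971 → 01010110101010011011
-410771 → 10011011101101101101
  01010110101010011011
+ 10011011101101101101
= 11110010011000001000
Result 11110010011000001000: MSB = 1 → 992776 − 1048576 = -55800.
Addends have opposite signs, so signed overflow cannot occur.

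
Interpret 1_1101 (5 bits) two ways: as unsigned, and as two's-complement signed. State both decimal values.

unsigned = 29, signed = -3

Unsigned: 11101 = 29.
Signed: MSB=1 → 29 − 32 = -3.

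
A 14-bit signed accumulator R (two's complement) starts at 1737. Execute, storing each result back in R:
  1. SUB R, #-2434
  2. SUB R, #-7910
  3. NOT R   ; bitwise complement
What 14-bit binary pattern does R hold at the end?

01000011001110

Start: R = 1737 = 00011011001001.
R = 1737 − (-2434) = 4171 = 01000001001011
R = 4171 − (-7910) = 12081; wraps to -4303 = 10111100110001
R = NOT 10111100110001 = 01000011001110 = 4302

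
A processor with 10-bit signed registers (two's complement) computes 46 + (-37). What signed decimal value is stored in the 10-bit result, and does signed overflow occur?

46 → 0000101110
-37 → 1111011011
  0000101110
+ 1111011011
= 0000001001  (discard carry-out 1)
Result 0000001001: MSB = 0 → value 9.
Addends have opposite signs, so signed overflow cannot occur.

9; no overflow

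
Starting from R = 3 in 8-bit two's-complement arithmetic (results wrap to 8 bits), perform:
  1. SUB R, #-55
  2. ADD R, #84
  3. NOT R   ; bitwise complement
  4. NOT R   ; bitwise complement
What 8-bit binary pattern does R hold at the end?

10001110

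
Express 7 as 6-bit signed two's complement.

000111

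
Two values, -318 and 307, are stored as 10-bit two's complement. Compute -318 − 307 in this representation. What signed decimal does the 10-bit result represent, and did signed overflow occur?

399; overflow

-318 → 1011000010
307 → 0100110011
Subtract via negate-and-add: invert 0100110011 + 1 = 1011001101 (i.e. -307).
  1011000010
+ 1011001101
= 0110001111  (discard carry-out 1)
Result 0110001111: MSB = 0 → value 399.
Both addends (after negating the subtrahend) are negative but the stored result is non-negative: signed overflow. The true value -318 − 307 = -625 lies outside [-512, 511].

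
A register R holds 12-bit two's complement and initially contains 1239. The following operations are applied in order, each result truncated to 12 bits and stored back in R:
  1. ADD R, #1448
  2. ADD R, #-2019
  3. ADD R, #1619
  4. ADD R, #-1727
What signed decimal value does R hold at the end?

560

Start: R = 1239 = 010011010111.
R = 1239 + 1448 = 2687; wraps to -1409 = 101001111111
R = -1409 + (-2019) = -3428; wraps to 668 = 001010011100
R = 668 + 1619 = 2287; wraps to -1809 = 100011101111
R = -1809 + (-1727) = -3536; wraps to 560 = 001000110000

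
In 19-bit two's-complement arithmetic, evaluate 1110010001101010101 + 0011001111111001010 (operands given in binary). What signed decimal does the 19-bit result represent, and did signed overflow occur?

49951; no overflow

1110010001101010101 = -56491 (signed)
0011001111111001010 = 106442 (signed)
  1110010001101010101
+ 0011001111111001010
= 0001100001100011111  (discard carry-out 1)
Result 0001100001100011111: MSB = 0 → value 49951.
Addends have opposite signs, so signed overflow cannot occur.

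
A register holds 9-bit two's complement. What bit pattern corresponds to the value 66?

001000010

66 is non-negative, so write it directly in 9 bits: 001000010.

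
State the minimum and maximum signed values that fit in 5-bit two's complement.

Minimum: −2^4 = -16.
Maximum: 2^4 − 1 = 15.

min = -16, max = 15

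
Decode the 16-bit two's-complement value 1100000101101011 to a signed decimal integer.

MSB is 1, so the value is negative.
Unsigned reading: 49515. Subtract 2^16 = 65536: 49515 − 65536 = -16021.

-16021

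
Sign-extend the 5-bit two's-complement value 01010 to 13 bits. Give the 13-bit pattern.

0000000001010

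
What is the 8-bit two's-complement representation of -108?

10010100

|-108| = 108 = 01101100 in 8 bits.
Invert the bits: 10010011. Add 1: 10010100.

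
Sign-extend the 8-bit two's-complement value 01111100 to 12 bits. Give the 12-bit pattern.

000001111100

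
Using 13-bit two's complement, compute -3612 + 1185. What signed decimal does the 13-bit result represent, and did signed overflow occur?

-2427; no overflow

-3612 → 1000111100100
1185 → 0010010100001
  1000111100100
+ 0010010100001
= 1011010000101
Result 1011010000101: MSB = 1 → 5765 − 8192 = -2427.
Addends have opposite signs, so signed overflow cannot occur.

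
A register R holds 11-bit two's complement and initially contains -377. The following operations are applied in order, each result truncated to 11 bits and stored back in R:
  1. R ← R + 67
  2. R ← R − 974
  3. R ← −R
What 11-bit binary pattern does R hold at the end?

Start: R = -377 = 11010000111.
R = -377 + 67 = -310 = 11011001010
R = -310 − 974 = -1284; wraps to 764 = 01011111100
R = −(764) = -764 = 10100000100

10100000100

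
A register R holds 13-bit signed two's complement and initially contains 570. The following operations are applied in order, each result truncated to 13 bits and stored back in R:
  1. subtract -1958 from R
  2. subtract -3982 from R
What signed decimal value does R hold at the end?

Start: R = 570 = 0001000111010.
R = 570 − (-1958) = 2528 = 0100111100000
R = 2528 − (-3982) = 6510; wraps to -1682 = 1100101101110

-1682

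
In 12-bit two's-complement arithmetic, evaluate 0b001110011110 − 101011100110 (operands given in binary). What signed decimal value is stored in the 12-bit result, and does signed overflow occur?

-1864; overflow

0b001110011110 → 001110011110 = 926 (signed)
101011100110 = -1306 (signed)
Subtract via negate-and-add: invert 101011100110 + 1 = 010100011010 (i.e. 1306).
  001110011110
+ 010100011010
= 100010111000
Result 100010111000: MSB = 1 → 2232 − 4096 = -1864.
Both addends (after negating the subtrahend) are non-negative but the stored result is negative: signed overflow. The true value 926 − (-1306) = 2232 lies outside [-2048, 2047].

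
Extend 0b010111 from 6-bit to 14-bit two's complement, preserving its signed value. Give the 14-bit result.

00000000010111

MSB of 010111 is 0; replicate it into the new high bits.
00000000|010111 → 00000000010111 (still 23).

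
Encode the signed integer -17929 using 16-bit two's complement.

1011100111110111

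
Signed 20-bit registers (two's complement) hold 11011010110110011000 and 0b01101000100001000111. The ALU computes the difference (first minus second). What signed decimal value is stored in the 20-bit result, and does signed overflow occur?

468305; overflow

11011010110110011000 = -152168 (signed)
0b01101000100001000111 → 01101000100001000111 = 428103 (signed)
Subtract via negate-and-add: invert 01101000100001000111 + 1 = 10010111011110111001 (i.e. -428103).
  11011010110110011000
+ 10010111011110111001
= 01110010010101010001  (discard carry-out 1)
Result 01110010010101010001: MSB = 0 → value 468305.
Both addends (after negating the subtrahend) are negative but the stored result is non-negative: signed overflow. The true value -152168 − 428103 = -580271 lies outside [-524288, 524287].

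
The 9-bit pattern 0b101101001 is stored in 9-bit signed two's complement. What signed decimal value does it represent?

-151

MSB is 1, so the value is negative.
Invert: 010010110. Add 1: 010010111 = 151. So the value is −151.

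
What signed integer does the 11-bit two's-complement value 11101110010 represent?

MSB is 1, so the value is negative.
Invert: 00010001101. Add 1: 00010001110 = 142. So the value is −142.

-142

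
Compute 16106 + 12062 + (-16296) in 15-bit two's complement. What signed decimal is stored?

11872

16106 + 12062 = 28168 → wraps to -4600 (110111000001000)
-4600 + (-16296) = -20896 → wraps to 11872 (010111001100000)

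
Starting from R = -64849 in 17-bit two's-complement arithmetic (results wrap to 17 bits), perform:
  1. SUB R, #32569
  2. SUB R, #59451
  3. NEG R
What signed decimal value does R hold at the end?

Start: R = -64849 = 10000001010101111.
R = -64849 − 32569 = -97418; wraps to 33654 = 01000001101110110
R = 33654 − 59451 = -25797 = 11001101100111011
R = −(-25797) = 25797 = 00110010011000101

25797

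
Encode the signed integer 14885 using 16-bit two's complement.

0011101000100101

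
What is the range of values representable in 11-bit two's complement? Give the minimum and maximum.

Minimum: −2^10 = -1024.
Maximum: 2^10 − 1 = 1023.

min = -1024, max = 1023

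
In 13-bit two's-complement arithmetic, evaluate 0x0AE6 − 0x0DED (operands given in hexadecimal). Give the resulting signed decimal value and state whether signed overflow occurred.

0x0AE6 = 0101011100110 = 2790 (signed)
0x0DED = 0110111101101 = 3565 (signed)
Subtract via negate-and-add: invert 0110111101101 + 1 = 1001000010011 (i.e. -3565).
  0101011100110
+ 1001000010011
= 1110011111001
Result 1110011111001: MSB = 1 → 7417 − 8192 = -775.
Addends (after negating the subtrahend) have opposite signs, so signed overflow cannot occur.

-775; no overflow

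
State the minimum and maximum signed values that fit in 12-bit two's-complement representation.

min = -2048, max = 2047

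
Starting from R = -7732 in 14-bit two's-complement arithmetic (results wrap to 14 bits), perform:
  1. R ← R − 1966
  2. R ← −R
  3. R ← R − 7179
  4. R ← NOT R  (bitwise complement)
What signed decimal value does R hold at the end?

-2520

Start: R = -7732 = 10000111001100.
R = -7732 − 1966 = -9698; wraps to 6686 = 01101000011110
R = −(6686) = -6686 = 10010111100010
R = -6686 − 7179 = -13865; wraps to 2519 = 00100111010111
R = NOT 00100111010111 = 11011000101000 = -2520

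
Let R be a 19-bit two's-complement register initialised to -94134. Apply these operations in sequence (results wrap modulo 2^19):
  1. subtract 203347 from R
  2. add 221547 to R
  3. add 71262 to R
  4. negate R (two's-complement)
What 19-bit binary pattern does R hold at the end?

0000001001001000000

Start: R = -94134 = 1101001000001001010.
R = -94134 − 203347 = -297481; wraps to 226807 = 0110111010111110111
R = 226807 + 221547 = 448354; wraps to -75934 = 1101101011101100010
R = -75934 + 71262 = -4672 = 1111110110111000000
R = −(-4672) = 4672 = 0000001001001000000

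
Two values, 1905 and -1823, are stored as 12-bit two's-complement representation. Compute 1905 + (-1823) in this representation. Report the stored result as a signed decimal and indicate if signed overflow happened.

82; no overflow

1905 → 011101110001
-1823 → 100011100001
  011101110001
+ 100011100001
= 000001010010  (discard carry-out 1)
Result 000001010010: MSB = 0 → value 82.
Addends have opposite signs, so signed overflow cannot occur.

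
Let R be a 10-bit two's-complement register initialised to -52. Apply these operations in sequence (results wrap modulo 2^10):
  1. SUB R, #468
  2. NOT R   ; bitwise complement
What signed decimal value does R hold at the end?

Start: R = -52 = 1111001100.
R = -52 − 468 = -520; wraps to 504 = 0111111000
R = NOT 0111111000 = 1000000111 = -505

-505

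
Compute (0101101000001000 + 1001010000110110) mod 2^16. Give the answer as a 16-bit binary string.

1110111000111110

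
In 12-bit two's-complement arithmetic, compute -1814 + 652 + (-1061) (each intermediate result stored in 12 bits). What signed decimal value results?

1873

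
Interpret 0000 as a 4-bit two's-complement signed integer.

0

MSB is 0, so the value is non-negative: 0000 = 0.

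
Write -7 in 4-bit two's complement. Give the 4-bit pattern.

|-7| = 7 = 0111 in 4 bits.
Invert the bits: 1000. Add 1: 1001.
Check: 1001 reads as 9 − 16 = -7.

1001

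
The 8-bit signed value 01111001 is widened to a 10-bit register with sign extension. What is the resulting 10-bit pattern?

0001111001

MSB of 01111001 is 0; replicate it into the new high bits.
00|01111001 → 0001111001 (still 121).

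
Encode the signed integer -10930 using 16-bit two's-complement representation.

1101010101001110

|-10930| = 10930 = 0010101010110010 in 16 bits.
Invert the bits: 1101010101001101. Add 1: 1101010101001110.
Check: 1101010101001110 reads as 54606 − 65536 = -10930.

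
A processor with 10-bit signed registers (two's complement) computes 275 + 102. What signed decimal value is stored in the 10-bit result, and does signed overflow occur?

275 → 0100010011
102 → 0001100110
  0100010011
+ 0001100110
= 0101111001
Result 0101111001: MSB = 0 → value 377.
Both addends are non-negative and so is the stored result: no signed overflow.

377; no overflow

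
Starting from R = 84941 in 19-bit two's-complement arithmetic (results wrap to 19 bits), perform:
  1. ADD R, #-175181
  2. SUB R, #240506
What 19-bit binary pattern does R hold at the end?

Start: R = 84941 = 0010100101111001101.
R = 84941 + (-175181) = -90240 = 1101001111110000000
R = -90240 − 240506 = -330746; wraps to 193542 = 0101111010000000110

0101111010000000110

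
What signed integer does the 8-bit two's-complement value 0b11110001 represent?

-15

MSB is 1, so the value is negative.
Invert: 00001110. Add 1: 00001111 = 15. So the value is −15.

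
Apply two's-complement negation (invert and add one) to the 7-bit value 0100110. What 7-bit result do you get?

1011010

Invert: 1011001. Add 1: 1011010.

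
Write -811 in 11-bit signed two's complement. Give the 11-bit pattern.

|-811| = 811 = 01100101011 in 11 bits.
Invert the bits: 10011010100. Add 1: 10011010101.
Check: 10011010101 reads as 1237 − 2048 = -811.

10011010101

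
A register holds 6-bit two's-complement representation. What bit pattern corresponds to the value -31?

100001

|-31| = 31 = 011111 in 6 bits.
Invert the bits: 100000. Add 1: 100001.
Check: 100001 reads as 33 − 64 = -31.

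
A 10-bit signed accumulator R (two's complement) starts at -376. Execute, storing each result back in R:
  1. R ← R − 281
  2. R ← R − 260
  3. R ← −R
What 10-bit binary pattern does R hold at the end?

Start: R = -376 = 1010001000.
R = -376 − 281 = -657; wraps to 367 = 0101101111
R = 367 − 260 = 107 = 0001101011
R = −(107) = -107 = 1110010101

1110010101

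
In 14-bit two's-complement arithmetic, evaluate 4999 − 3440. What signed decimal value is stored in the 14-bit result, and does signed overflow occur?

1559; no overflow

4999 → 01001110000111
3440 → 00110101110000
Subtract via negate-and-add: invert 00110101110000 + 1 = 11001010010000 (i.e. -3440).
  01001110000111
+ 11001010010000
= 00011000010111  (discard carry-out 1)
Result 00011000010111: MSB = 0 → value 1559.
Addends (after negating the subtrahend) have opposite signs, so signed overflow cannot occur.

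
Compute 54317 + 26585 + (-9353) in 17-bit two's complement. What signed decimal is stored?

-59523

54317 + 26585 = 80902 → wraps to -50170 (10011110000000110)
-50170 + (-9353) = -59523 (10001011101111101)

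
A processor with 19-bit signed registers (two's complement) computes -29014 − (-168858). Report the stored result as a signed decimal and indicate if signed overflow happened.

-29014 → 1111000111010101010
-168858 → 1010110110001100110
Subtract via negate-and-add: invert 1010110110001100110 + 1 = 0101001001110011010 (i.e. 168858).
  1111000111010101010
+ 0101001001110011010
= 0100010001001000100  (discard carry-out 1)
Result 0100010001001000100: MSB = 0 → value 139844.
Addends (after negating the subtrahend) have opposite signs, so signed overflow cannot occur.

139844; no overflow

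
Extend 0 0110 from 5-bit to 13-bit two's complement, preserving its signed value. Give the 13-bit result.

MSB of 00110 is 0; replicate it into the new high bits.
00000000|00110 → 0000000000110 (still 6).

0000000000110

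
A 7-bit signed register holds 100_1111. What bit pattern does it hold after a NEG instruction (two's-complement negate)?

0110001

Invert: 0110000. Add 1: 0110001.
Check: 1001111 = -49, 0110001 = 49.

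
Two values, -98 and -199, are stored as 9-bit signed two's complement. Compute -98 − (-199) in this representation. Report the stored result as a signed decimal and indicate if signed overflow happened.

-98 → 110011110
-199 → 100111001
Subtract via negate-and-add: invert 100111001 + 1 = 011000111 (i.e. 199).
  110011110
+ 011000111
= 001100101  (discard carry-out 1)
Result 001100101: MSB = 0 → value 101.
Addends (after negating the subtrahend) have opposite signs, so signed overflow cannot occur.

101; no overflow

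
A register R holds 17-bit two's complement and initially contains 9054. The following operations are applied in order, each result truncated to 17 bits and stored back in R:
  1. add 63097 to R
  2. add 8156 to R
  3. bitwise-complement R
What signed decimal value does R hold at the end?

Start: R = 9054 = 00010001101011110.
R = 9054 + 63097 = 72151; wraps to -58921 = 10001100111010111
R = -58921 + 8156 = -50765 = 10011100110110011
R = NOT 10011100110110011 = 01100011001001100 = 50764

50764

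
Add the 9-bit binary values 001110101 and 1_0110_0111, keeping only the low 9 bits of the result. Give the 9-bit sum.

  001110101
+ 101100111
= 111011100

111011100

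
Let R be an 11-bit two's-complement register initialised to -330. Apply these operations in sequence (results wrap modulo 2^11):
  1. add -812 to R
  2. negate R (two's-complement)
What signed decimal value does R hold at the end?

-906

Start: R = -330 = 11010110110.
R = -330 + (-812) = -1142; wraps to 906 = 01110001010
R = −(906) = -906 = 10001110110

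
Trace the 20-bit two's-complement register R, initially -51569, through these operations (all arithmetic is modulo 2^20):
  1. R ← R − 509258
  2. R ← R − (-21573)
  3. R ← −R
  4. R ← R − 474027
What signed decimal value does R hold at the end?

Start: R = -51569 = 11110011011010001111.
R = -51569 − 509258 = -560827; wraps to 487749 = 01110111000101000101
R = 487749 − (-21573) = 509322 = 01111100010110001010
R = −(509322) = -509322 = 10000011101001110110
R = -509322 − 474027 = -983349; wraps to 65227 = 00001111111011001011

65227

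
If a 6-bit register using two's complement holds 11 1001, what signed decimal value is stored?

MSB is 1, so the value is negative.
Invert: 000110. Add 1: 000111 = 7. So the value is −7.

-7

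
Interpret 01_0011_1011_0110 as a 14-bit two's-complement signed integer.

MSB is 0, so the value is non-negative: 01001110110110 = 5046.

5046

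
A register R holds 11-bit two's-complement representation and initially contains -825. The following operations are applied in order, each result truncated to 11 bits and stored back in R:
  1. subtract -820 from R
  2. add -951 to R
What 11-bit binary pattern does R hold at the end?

10001000100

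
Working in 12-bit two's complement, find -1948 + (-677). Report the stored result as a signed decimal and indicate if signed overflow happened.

1471; overflow

-1948 → 100001100100
-677 → 110101011011
  100001100100
+ 110101011011
= 010110111111  (discard carry-out 1)
Result 010110111111: MSB = 0 → value 1471.
Both addends are negative but the stored result is non-negative: signed overflow. The true value -1948 + (-677) = -2625 lies outside [-2048, 2047].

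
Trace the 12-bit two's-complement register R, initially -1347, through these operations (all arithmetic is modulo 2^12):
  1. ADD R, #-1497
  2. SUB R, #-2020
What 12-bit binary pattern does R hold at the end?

110011001000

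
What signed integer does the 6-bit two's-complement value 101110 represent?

MSB is 1, so the value is negative.
Unsigned reading: 46. Subtract 2^6 = 64: 46 − 64 = -18.

-18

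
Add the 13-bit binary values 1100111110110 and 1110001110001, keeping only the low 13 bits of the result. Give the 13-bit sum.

  1100111110110
+ 1110001110001
= 1011001100111  (discard carry-out 1)

1011001100111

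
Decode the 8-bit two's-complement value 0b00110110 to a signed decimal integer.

54

MSB is 0, so the value is non-negative: 00110110 = 54.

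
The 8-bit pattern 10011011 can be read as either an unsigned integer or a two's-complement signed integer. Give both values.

unsigned = 155, signed = -101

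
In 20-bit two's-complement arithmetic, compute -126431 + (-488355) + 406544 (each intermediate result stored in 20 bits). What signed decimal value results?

-208242

-126431 + (-488355) = -614786 → wraps to 433790 (01101001111001111110)
433790 + 406544 = 840334 → wraps to -208242 (11001101001010001110)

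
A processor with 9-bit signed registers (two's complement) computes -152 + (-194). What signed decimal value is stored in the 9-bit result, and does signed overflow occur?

166; overflow

-152 → 101101000
-194 → 100111110
  101101000
+ 100111110
= 010100110  (discard carry-out 1)
Result 010100110: MSB = 0 → value 166.
Both addends are negative but the stored result is non-negative: signed overflow. The true value -152 + (-194) = -346 lies outside [-256, 255].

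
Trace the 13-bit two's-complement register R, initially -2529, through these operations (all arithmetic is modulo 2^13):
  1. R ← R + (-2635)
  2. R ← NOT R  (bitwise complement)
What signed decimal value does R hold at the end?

Start: R = -2529 = 1011000011111.
R = -2529 + (-2635) = -5164; wraps to 3028 = 0101111010100
R = NOT 0101111010100 = 1010000101011 = -3029

-3029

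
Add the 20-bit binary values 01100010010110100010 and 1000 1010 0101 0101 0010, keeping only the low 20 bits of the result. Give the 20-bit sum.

  01100010010110100010
+ 10001010010101010010
= 11101100101011110100

11101100101011110100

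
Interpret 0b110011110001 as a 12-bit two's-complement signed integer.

-783

MSB is 1, so the value is negative.
Invert: 001100001110. Add 1: 001100001111 = 783. So the value is −783.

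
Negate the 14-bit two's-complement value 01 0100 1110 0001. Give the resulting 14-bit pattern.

Invert: 10101100011110. Add 1: 10101100011111.
Check: 01010011100001 = 5345, 10101100011111 = -5345.

10101100011111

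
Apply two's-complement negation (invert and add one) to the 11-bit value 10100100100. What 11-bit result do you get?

Invert: 01011011011. Add 1: 01011011100.
Check: 10100100100 = -732, 01011011100 = 732.

01011011100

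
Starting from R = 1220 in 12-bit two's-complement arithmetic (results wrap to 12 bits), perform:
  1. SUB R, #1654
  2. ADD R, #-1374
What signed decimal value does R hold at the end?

Start: R = 1220 = 010011000100.
R = 1220 − 1654 = -434 = 111001001110
R = -434 + (-1374) = -1808 = 100011110000

-1808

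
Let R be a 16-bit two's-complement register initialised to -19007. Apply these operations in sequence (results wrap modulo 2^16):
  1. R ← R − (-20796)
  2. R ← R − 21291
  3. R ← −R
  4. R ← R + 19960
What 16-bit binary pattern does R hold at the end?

Start: R = -19007 = 1011010111000001.
R = -19007 − (-20796) = 1789 = 0000011011111101
R = 1789 − 21291 = -19502 = 1011001111010010
R = −(-19502) = 19502 = 0100110000101110
R = 19502 + 19960 = 39462; wraps to -26074 = 1001101000100110

1001101000100110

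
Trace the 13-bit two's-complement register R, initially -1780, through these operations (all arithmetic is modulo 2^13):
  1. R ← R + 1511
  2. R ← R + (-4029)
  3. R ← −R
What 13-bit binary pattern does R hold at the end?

1000011001010

Start: R = -1780 = 1100100001100.
R = -1780 + 1511 = -269 = 1111011110011
R = -269 + (-4029) = -4298; wraps to 3894 = 0111100110110
R = −(3894) = -3894 = 1000011001010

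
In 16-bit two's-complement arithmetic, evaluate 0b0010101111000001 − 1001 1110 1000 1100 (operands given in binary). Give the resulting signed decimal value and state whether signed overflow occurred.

-29387; overflow

0b0010101111000001 → 0010101111000001 = 11201 (signed)
1001 1110 1000 1100 → 1001111010001100 = -24948 (signed)
Subtract via negate-and-add: invert 1001111010001100 + 1 = 0110000101110100 (i.e. 24948).
  0010101111000001
+ 0110000101110100
= 1000110100110101
Result 1000110100110101: MSB = 1 → 36149 − 65536 = -29387.
Both addends (after negating the subtrahend) are non-negative but the stored result is negative: signed overflow. The true value 11201 − (-24948) = 36149 lies outside [-32768, 32767].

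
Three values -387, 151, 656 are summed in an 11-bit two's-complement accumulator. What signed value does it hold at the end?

420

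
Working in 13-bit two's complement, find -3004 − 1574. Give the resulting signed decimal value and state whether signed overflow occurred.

3614; overflow

-3004 → 1010001000100
1574 → 0011000100110
Subtract via negate-and-add: invert 0011000100110 + 1 = 1100111011010 (i.e. -1574).
  1010001000100
+ 1100111011010
= 0111000011110  (discard carry-out 1)
Result 0111000011110: MSB = 0 → value 3614.
Both addends (after negating the subtrahend) are negative but the stored result is non-negative: signed overflow. The true value -3004 − 1574 = -4578 lies outside [-4096, 4095].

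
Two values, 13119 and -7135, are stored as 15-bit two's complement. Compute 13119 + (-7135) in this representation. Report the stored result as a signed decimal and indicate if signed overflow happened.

5984; no overflow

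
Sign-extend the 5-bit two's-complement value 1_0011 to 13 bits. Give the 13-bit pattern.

MSB of 10011 is 1; replicate it into the new high bits.
11111111|10011 → 1111111110011 (still -13).

1111111110011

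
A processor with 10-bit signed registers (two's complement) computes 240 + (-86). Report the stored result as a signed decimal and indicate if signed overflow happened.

154; no overflow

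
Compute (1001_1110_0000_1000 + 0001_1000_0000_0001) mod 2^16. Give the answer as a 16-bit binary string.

  1001111000001000
+ 0001100000000001
= 1011011000001001

1011011000001001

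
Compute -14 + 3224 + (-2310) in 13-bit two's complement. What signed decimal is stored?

-14 + 3224 = 3210 (0110010001010)
3210 + (-2310) = 900 (0001110000100)

900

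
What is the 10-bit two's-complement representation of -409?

|-409| = 409 = 0110011001 in 10 bits.
Invert the bits: 1001100110. Add 1: 1001100111.

1001100111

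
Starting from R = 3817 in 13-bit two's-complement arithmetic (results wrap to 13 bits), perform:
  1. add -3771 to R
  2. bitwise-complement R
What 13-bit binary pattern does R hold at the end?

Start: R = 3817 = 0111011101001.
R = 3817 + (-3771) = 46 = 0000000101110
R = NOT 0000000101110 = 1111111010001 = -47

1111111010001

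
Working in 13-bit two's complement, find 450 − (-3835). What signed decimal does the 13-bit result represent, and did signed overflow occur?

-3907; overflow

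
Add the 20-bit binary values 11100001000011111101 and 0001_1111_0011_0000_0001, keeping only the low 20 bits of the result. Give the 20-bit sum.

  11100001000011111101
+ 00011111001100000001
= 00000000001111111110  (discard carry-out 1)

00000000001111111110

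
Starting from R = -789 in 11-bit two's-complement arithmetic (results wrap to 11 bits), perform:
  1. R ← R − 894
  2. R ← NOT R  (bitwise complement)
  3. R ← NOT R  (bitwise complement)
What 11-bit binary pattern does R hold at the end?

Start: R = -789 = 10011101011.
R = -789 − 894 = -1683; wraps to 365 = 00101101101
R = NOT 00101101101 = 11010010010 = -366
R = NOT 11010010010 = 00101101101 = 365

00101101101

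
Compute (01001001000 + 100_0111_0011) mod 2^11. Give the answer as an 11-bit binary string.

  01001001000
+ 10001110011
= 11010111011

11010111011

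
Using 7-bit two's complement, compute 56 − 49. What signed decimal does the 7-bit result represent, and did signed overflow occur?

7; no overflow

56 → 0111000
49 → 0110001
Subtract via negate-and-add: invert 0110001 + 1 = 1001111 (i.e. -49).
  0111000
+ 1001111
= 0000111  (discard carry-out 1)
Result 0000111: MSB = 0 → value 7.
Addends (after negating the subtrahend) have opposite signs, so signed overflow cannot occur.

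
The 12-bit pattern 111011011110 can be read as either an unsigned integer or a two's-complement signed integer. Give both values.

unsigned = 3806, signed = -290

Unsigned: 111011011110 = 3806.
Signed: MSB=1 → 3806 − 4096 = -290.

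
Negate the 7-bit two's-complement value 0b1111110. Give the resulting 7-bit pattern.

0000010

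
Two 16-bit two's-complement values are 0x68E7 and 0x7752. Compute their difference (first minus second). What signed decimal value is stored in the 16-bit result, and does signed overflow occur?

-3691; no overflow

0x68E7 = 0110100011100111 = 26855 (signed)
0x7752 = 0111011101010010 = 30546 (signed)
Subtract via negate-and-add: invert 0111011101010010 + 1 = 1000100010101110 (i.e. -30546).
  0110100011100111
+ 1000100010101110
= 1111000110010101
Result 1111000110010101: MSB = 1 → 61845 − 65536 = -3691.
Addends (after negating the subtrahend) have opposite signs, so signed overflow cannot occur.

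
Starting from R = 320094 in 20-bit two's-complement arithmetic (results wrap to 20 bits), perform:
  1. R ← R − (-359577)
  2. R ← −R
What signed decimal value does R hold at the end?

368905

Start: R = 320094 = 01001110001001011110.
R = 320094 − (-359577) = 679671; wraps to -368905 = 10100101111011110111
R = −(-368905) = 368905 = 01011010000100001001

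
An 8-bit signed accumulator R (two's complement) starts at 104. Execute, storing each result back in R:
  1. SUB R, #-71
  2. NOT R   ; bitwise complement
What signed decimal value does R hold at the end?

Start: R = 104 = 01101000.
R = 104 − (-71) = 175; wraps to -81 = 10101111
R = NOT 10101111 = 01010000 = 80

80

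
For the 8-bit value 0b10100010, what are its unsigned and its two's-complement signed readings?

unsigned = 162, signed = -94

Unsigned: 10100010 = 162.
Signed: MSB=1 → 162 − 256 = -94.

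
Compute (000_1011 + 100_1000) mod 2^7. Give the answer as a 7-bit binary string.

1010011

  0001011
+ 1001000
= 1010011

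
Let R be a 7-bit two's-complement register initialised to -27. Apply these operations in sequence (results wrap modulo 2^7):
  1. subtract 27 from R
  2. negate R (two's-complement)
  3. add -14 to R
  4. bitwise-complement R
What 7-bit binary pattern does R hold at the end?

1010111

Start: R = -27 = 1100101.
R = -27 − 27 = -54 = 1001010
R = −(-54) = 54 = 0110110
R = 54 + (-14) = 40 = 0101000
R = NOT 0101000 = 1010111 = -41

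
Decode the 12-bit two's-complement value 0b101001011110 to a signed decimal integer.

MSB is 1, so the value is negative.
Unsigned reading: 2654. Subtract 2^12 = 4096: 2654 − 4096 = -1442.

-1442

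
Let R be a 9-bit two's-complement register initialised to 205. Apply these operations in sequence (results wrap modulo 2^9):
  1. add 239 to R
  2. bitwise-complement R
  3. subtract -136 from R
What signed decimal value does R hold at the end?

203

Start: R = 205 = 011001101.
R = 205 + 239 = 444; wraps to -68 = 110111100
R = NOT 110111100 = 001000011 = 67
R = 67 − (-136) = 203 = 011001011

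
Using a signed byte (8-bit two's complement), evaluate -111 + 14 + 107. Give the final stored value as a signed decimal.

10

-111 + 14 = -97 (10011111)
-97 + 107 = 10 (00001010)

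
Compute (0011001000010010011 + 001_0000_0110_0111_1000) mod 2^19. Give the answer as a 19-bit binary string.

  0011001000010010011
+ 0010000011001111000
= 0101001011100001011

0101001011100001011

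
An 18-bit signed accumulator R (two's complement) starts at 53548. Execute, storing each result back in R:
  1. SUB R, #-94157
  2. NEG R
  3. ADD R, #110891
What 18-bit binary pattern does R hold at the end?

Start: R = 53548 = 001101000100101100.
R = 53548 − (-94157) = 147705; wraps to -114439 = 100100000011111001
R = −(-114439) = 114439 = 011011111100000111
R = 114439 + 110891 = 225330; wraps to -36814 = 110111000000110010

110111000000110010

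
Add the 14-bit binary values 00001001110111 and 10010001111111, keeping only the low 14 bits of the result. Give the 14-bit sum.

10011011110110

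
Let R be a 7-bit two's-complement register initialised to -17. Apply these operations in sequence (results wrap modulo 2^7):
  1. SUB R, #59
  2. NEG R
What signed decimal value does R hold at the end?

-52

Start: R = -17 = 1101111.
R = -17 − 59 = -76; wraps to 52 = 0110100
R = −(52) = -52 = 1001100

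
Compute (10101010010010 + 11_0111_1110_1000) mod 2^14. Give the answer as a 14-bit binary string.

10001001111010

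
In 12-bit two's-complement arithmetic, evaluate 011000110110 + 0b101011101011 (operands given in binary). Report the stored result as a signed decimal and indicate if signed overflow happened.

011000110110 = 1590 (signed)
0b101011101011 → 101011101011 = -1301 (signed)
  011000110110
+ 101011101011
= 000100100001  (discard carry-out 1)
Result 000100100001: MSB = 0 → value 289.
Addends have opposite signs, so signed overflow cannot occur.

289; no overflow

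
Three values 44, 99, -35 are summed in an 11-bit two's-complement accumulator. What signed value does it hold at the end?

108

44 + 99 = 143 (00010001111)
143 + (-35) = 108 (00001101100)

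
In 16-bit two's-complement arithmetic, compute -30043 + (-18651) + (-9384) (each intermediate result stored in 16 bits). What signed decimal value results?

-30043 + (-18651) = -48694 → wraps to 16842 (0100000111001010)
16842 + (-9384) = 7458 (0001110100100010)

7458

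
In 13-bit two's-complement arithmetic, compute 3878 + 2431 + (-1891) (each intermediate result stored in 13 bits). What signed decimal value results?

3878 + 2431 = 6309 → wraps to -1883 (1100010100101)
-1883 + (-1891) = -3774 (1000101000010)

-3774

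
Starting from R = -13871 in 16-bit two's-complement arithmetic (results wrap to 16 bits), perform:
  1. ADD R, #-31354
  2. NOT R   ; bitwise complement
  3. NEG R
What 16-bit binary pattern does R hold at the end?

0100111101011000

Start: R = -13871 = 1100100111010001.
R = -13871 + (-31354) = -45225; wraps to 20311 = 0100111101010111
R = NOT 0100111101010111 = 1011000010101000 = -20312
R = −(-20312) = 20312 = 0100111101011000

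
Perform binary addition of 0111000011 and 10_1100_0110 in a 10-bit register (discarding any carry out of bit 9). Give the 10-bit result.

  0111000011
+ 1011000110
= 0010001001  (discard carry-out 1)

0010001001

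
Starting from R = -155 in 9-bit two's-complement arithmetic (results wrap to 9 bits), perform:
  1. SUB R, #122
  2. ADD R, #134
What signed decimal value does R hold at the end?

-143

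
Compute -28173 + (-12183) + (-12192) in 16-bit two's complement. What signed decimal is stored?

-28173 + (-12183) = -40356 → wraps to 25180 (0110001001011100)
25180 + (-12192) = 12988 (0011001010111100)

12988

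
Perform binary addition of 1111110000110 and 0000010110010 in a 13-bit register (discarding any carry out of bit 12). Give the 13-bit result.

0000000111000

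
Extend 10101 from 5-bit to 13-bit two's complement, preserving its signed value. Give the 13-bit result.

MSB of 10101 is 1; replicate it into the new high bits.
11111111|10101 → 1111111110101 (still -11).

1111111110101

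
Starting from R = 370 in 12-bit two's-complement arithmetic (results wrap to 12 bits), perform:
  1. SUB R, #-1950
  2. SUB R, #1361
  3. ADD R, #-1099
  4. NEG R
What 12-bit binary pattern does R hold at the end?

Start: R = 370 = 000101110010.
R = 370 − (-1950) = 2320; wraps to -1776 = 100100010000
R = -1776 − 1361 = -3137; wraps to 959 = 001110111111
R = 959 + (-1099) = -140 = 111101110100
R = −(-140) = 140 = 000010001100

000010001100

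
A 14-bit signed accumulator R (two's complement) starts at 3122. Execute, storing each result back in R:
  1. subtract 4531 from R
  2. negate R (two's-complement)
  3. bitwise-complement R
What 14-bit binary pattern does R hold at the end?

11101001111110

Start: R = 3122 = 00110000110010.
R = 3122 − 4531 = -1409 = 11101001111111
R = −(-1409) = 1409 = 00010110000001
R = NOT 00010110000001 = 11101001111110 = -1410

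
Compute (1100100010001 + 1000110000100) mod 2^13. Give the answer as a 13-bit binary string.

  1100100010001
+ 1000110000100
= 0101010010101  (discard carry-out 1)

0101010010101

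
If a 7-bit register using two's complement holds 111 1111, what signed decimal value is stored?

MSB is 1, so the value is negative.
Invert: 0000000. Add 1: 0000001 = 1. So the value is −1.

-1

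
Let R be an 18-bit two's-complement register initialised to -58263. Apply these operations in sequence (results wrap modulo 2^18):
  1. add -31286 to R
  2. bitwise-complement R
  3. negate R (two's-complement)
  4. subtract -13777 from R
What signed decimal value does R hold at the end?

-75771

Start: R = -58263 = 110001110001101001.
R = -58263 + (-31286) = -89549 = 101010001000110011
R = NOT 101010001000110011 = 010101110111001100 = 89548
R = −(89548) = -89548 = 101010001000110100
R = -89548 − (-13777) = -75771 = 101101100000000101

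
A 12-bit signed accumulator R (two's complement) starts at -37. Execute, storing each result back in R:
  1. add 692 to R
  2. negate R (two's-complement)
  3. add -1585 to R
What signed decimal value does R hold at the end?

1856

Start: R = -37 = 111111011011.
R = -37 + 692 = 655 = 001010001111
R = −(655) = -655 = 110101110001
R = -655 + (-1585) = -2240; wraps to 1856 = 011101000000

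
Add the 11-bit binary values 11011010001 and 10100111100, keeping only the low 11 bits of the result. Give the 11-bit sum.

10000001101

  11011010001
+ 10100111100
= 10000001101  (discard carry-out 1)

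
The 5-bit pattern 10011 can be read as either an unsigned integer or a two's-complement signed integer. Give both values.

unsigned = 19, signed = -13

Unsigned: 10011 = 19.
Signed: MSB=1 → 19 − 32 = -13.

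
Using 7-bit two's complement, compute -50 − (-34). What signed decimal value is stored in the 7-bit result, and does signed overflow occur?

-16; no overflow

-50 → 1001110
-34 → 1011110
Subtract via negate-and-add: invert 1011110 + 1 = 0100010 (i.e. 34).
  1001110
+ 0100010
= 1110000
Result 1110000: MSB = 1 → 112 − 128 = -16.
Addends (after negating the subtrahend) have opposite signs, so signed overflow cannot occur.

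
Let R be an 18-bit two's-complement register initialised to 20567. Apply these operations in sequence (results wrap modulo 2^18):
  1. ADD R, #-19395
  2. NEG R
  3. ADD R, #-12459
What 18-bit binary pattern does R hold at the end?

111100101011000001

Start: R = 20567 = 000101000001010111.
R = 20567 + (-19395) = 1172 = 000000010010010100
R = −(1172) = -1172 = 111111101101101100
R = -1172 + (-12459) = -13631 = 111100101011000001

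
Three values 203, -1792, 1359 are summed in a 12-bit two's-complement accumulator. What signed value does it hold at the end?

203 + (-1792) = -1589 (100111001011)
-1589 + 1359 = -230 (111100011010)

-230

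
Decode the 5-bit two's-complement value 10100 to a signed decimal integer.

MSB is 1, so the value is negative.
Invert: 01011. Add 1: 01100 = 12. So the value is −12.

-12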